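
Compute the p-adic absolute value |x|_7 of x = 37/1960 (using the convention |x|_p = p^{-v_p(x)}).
|37/1960|_7 = 49

Step 1 — compute v_7(x) by factoring powers of 7 out of the numerator and denominator: v_7(37/1960) = -2. Step 2 — apply |x|_p = p^{-v_p(x)} = 7^{2} = 49.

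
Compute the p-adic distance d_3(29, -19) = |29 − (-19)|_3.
d_3(29, -19) = 1/3

Step 1 — x − y = 29 − (-19) = 48. Step 2 — v_3(48) = 1 (factor: 48 = (3^1 · 16); the sign does not affect v_p). Step 3 — |x − y|_3 = 3^{-1} = 1/3.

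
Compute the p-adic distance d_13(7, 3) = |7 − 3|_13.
d_13(7, 3) = 1

Step 1 — x − y = 7 − 3 = 4. Step 2 — v_13(4) = 0 (factor: 4 = (13^0 · 4); the sign does not affect v_p). Step 3 — |x − y|_13 = 13^{0} = 1.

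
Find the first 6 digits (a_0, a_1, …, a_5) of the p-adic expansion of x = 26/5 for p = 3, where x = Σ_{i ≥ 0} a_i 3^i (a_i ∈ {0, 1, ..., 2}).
(a_0, …, a_5) = (1, 2, 1, 2, 1, 0)

v_3(26/5) = 0 (numerator and denominator both coprime to 3), so x ∈ ℤ_3^×. Compute digits iteratively via a_i = x_i mod 3, x_{i+1} = (x_i − a_i)/3, with x_0 = x:
  x_0 = 26/5;  a_0 = 1;  x_1 = (x_0 − 1)/3 = 7/5
  x_1 = 7/5;  a_1 = 2;  x_2 = (x_1 − 2)/3 = -1/5
  x_2 = -1/5;  a_2 = 1;  x_3 = (x_2 − 1)/3 = -2/5
  x_3 = -2/5;  a_3 = 2;  x_4 = (x_3 − 2)/3 = -4/5
  x_4 = -4/5;  a_4 = 1;  x_5 = (x_4 − 1)/3 = -3/5
  x_5 = -3/5;  a_5 = 0;  x_6 = (x_5 − 0)/3 = -1/5
Digits: (1, 2, 1, 2, 1, 0).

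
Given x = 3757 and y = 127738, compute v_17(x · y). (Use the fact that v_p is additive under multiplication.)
v_17(479911666) = 5

v_p(x) = 2 (factor: 3757 = 17^2 · 13); v_p(y) = 3 (factor: 127738 = 17^3 · 26). Additivity: v_p(xy) = v_p(x) + v_p(y) = 2 + 3 = 5. (Direct check: xy = 479911666 = 17^5 · (338).)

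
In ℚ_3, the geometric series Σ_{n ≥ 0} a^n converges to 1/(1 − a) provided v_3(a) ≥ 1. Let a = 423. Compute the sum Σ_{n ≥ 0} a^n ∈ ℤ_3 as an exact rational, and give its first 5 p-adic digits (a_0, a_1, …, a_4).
Σ a^n = 1/(1 − a) = -1/422;  first 5 digits = (1, 0, 2, 0, 0)

v_3(a) = 2 ≥ 1, so the series converges in ℤ_3 to 1/(1 − a) = 1/(1 − 423) = -1/422. Expand this rational in ℤ_3: compute digits iteratively via d_i = x_i mod 3, x_{i+1} = (x_i − d_i)/3. The first 5 digits are (1, 0, 2, 0, 0).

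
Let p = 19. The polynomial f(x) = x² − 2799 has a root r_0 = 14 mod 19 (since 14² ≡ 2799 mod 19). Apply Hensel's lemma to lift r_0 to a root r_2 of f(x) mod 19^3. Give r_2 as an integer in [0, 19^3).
r_2 = 4916 (mod 6859)

Hensel's recurrence: r_{i+1} = r_i − f(r_i)·(f′(r_i))^{-1} mod 19^{i+2}, with f′(x) = 2x. Iterate:
  r_0 = 14 (mod 19)
  r_1 = 223 (mod 361)
  r_2 = 4916 (mod 6859)
Final: r_2 = 4916, and one checks f(r_2) ≡ 0 mod 19^3.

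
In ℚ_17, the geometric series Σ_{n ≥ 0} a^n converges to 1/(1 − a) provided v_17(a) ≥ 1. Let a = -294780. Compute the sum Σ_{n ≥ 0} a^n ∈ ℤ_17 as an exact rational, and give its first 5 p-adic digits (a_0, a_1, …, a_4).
Σ a^n = 1/(1 − a) = 1/294781;  first 5 digits = (1, 0, 0, 8, 13)

v_17(a) = 3 ≥ 1, so the series converges in ℤ_17 to 1/(1 − a) = 1/(1 − (-294780)) = 1/294781. Expand this rational in ℤ_17: compute digits iteratively via d_i = x_i mod 17, x_{i+1} = (x_i − d_i)/17. The first 5 digits are (1, 0, 0, 8, 13).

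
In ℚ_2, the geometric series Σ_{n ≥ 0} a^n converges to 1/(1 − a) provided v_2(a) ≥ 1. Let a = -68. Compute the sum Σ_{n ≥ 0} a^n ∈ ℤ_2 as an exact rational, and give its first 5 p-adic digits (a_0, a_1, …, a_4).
Σ a^n = 1/(1 − a) = 1/69;  first 5 digits = (1, 0, 1, 1, 0)

v_2(a) = 2 ≥ 1, so the series converges in ℤ_2 to 1/(1 − a) = 1/(1 − (-68)) = 1/69. Expand this rational in ℤ_2: compute digits iteratively via d_i = x_i mod 2, x_{i+1} = (x_i − d_i)/2. The first 5 digits are (1, 0, 1, 1, 0).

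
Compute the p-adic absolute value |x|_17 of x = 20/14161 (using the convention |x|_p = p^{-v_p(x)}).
|20/14161|_17 = 289

Step 1 — compute v_17(x) by factoring powers of 17 out of the numerator and denominator: v_17(20/14161) = -2. Step 2 — apply |x|_p = p^{-v_p(x)} = 17^{2} = 289.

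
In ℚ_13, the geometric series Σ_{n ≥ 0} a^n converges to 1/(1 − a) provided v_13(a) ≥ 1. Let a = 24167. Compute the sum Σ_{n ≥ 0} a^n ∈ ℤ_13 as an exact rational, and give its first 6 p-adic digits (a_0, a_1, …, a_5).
Σ a^n = 1/(1 − a) = -1/24166;  first 6 digits = (1, 0, 0, 11, 0, 0)

v_13(a) = 3 ≥ 1, so the series converges in ℤ_13 to 1/(1 − a) = 1/(1 − 24167) = -1/24166. Expand this rational in ℤ_13: compute digits iteratively via d_i = x_i mod 13, x_{i+1} = (x_i − d_i)/13. The first 6 digits are (1, 0, 0, 11, 0, 0).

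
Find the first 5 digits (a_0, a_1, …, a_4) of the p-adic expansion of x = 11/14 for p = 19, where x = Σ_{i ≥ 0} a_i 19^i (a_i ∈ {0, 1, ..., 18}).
(a_0, …, a_4) = (13, 17, 14, 6, 1)

v_19(11/14) = 0 (numerator and denominator both coprime to 19), so x ∈ ℤ_19^×. Compute digits iteratively via a_i = x_i mod 19, x_{i+1} = (x_i − a_i)/19, with x_0 = x:
  x_0 = 11/14;  a_0 = 13;  x_1 = (x_0 − 13)/19 = -9/14
  x_1 = -9/14;  a_1 = 17;  x_2 = (x_1 − 17)/19 = -13/14
  x_2 = -13/14;  a_2 = 14;  x_3 = (x_2 − 14)/19 = -11/14
  x_3 = -11/14;  a_3 = 6;  x_4 = (x_3 − 6)/19 = -5/14
  x_4 = -5/14;  a_4 = 1;  x_5 = (x_4 − 1)/19 = -1/14
Digits: (13, 17, 14, 6, 1).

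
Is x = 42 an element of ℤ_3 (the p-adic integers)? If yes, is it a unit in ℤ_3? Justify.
x ∈ ℤ_3 but not a unit; v_3(x) = 1 > 0

ℤ_3 = {x ∈ ℚ_3 : v_3(x) ≥ 0} and ℤ_3^× = {x ∈ ℤ_3 : v_3(x) = 0}. Here v_3(42) = v_3(num) − v_3(den) = 1; compare against these criteria.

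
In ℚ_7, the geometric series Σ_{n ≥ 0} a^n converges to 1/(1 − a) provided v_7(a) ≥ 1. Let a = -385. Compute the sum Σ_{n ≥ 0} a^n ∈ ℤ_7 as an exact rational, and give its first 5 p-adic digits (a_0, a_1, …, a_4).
Σ a^n = 1/(1 − a) = 1/386;  first 5 digits = (1, 1, 0, 5, 3)

v_7(a) = 1 ≥ 1, so the series converges in ℤ_7 to 1/(1 − a) = 1/(1 − (-385)) = 1/386. Expand this rational in ℤ_7: compute digits iteratively via d_i = x_i mod 7, x_{i+1} = (x_i − d_i)/7. The first 5 digits are (1, 1, 0, 5, 3).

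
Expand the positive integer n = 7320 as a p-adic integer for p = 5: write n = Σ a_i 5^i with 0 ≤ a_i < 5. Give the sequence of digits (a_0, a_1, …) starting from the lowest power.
(a_0, a_1, …) = (0, 4, 2, 3, 1, 2)

Repeated division by 5 gives the digits low-to-high: 7320 = 4·5^1 + 2·5^2 + 3·5^3 + 1·5^4 + 2·5^5. Digit sequence: (0, 4, 2, 3, 1, 2).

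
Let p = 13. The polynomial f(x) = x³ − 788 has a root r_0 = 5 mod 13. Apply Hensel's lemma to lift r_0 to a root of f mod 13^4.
r_3 = 16346 (mod 28561)

Hensel: r_{i+1} = r_i − f(r_i)/f′(r_i) mod 13^{i+2}, where f′(x) = 3x². Iterate:
  r_0 = 5 (mod 13)
  r_1 = 122 (mod 169)
  r_2 = 967 (mod 2197)
  r_3 = 16346 (mod 28561)
Final: r = 16346 with f(r) ≡ 0 mod 13^4.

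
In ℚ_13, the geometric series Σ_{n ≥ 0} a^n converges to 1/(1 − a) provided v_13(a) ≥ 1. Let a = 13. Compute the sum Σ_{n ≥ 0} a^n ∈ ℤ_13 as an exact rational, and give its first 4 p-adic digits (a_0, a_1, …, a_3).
Σ a^n = 1/(1 − a) = -1/12;  first 4 digits = (1, 1, 1, 1)

v_13(a) = 1 ≥ 1, so the series converges in ℤ_13 to 1/(1 − a) = 1/(1 − 13) = -1/12. Expand this rational in ℤ_13: compute digits iteratively via d_i = x_i mod 13, x_{i+1} = (x_i − d_i)/13. The first 4 digits are (1, 1, 1, 1).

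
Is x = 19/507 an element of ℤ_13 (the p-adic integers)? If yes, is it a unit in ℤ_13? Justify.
x ∉ ℤ_13 (v_13(x) = -2 < 0)

ℤ_13 = {x ∈ ℚ_13 : v_13(x) ≥ 0} and ℤ_13^× = {x ∈ ℤ_13 : v_13(x) = 0}. Here v_13(19/507) = v_13(num) − v_13(den) = -2; compare against these criteria.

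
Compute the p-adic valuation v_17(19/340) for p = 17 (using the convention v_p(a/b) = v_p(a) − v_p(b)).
v_17(19/340) = -1

Factor powers of 17 from the numerator and denominator of the reduced fraction: 19 = 17^0 · 19 and 340 = 17^1 · 20. Apply v_p(a/b) = v_p(a) − v_p(b): v_17(19/340) = 0 − 1 = -1.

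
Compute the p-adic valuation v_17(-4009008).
v_17(-4009008) = 4

v_17(n) is the largest exponent k such that 17^k divides n. Factor out: -4009008 = -17^4 · 48. (Sign doesn't affect v_p.) So v_17(-4009008) = 4.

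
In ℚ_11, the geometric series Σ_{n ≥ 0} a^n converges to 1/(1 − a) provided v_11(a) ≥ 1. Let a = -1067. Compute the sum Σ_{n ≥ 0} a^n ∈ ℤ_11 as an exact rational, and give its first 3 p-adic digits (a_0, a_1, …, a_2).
Σ a^n = 1/(1 − a) = 1/1068;  first 3 digits = (1, 2, 6)

v_11(a) = 1 ≥ 1, so the series converges in ℤ_11 to 1/(1 − a) = 1/(1 − (-1067)) = 1/1068. Expand this rational in ℤ_11: compute digits iteratively via d_i = x_i mod 11, x_{i+1} = (x_i − d_i)/11. The first 3 digits are (1, 2, 6).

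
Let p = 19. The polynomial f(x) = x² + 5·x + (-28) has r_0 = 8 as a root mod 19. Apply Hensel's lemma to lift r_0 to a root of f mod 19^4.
r_3 = 54481 (mod 130321)

Hensel: r_{i+1} = r_i − f(r_i)·(f′(r_i))^{-1} mod 19^{i+2}, f′(x) = 2x + 5. Iterate:
  r_0 = 8 (mod 19)
  r_1 = 331 (mod 361)
  r_2 = 6468 (mod 6859)
  r_3 = 54481 (mod 130321)
Final: r = 54481 satisfies f(r) ≡ 0 mod 19^4.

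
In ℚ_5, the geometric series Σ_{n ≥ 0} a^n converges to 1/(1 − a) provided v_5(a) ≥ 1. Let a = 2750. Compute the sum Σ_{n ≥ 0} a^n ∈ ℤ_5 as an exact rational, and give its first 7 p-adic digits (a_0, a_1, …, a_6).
Σ a^n = 1/(1 − a) = -1/2749;  first 7 digits = (1, 0, 0, 2, 4, 0, 4)

v_5(a) = 3 ≥ 1, so the series converges in ℤ_5 to 1/(1 − a) = 1/(1 − 2750) = -1/2749. Expand this rational in ℤ_5: compute digits iteratively via d_i = x_i mod 5, x_{i+1} = (x_i − d_i)/5. The first 7 digits are (1, 0, 0, 2, 4, 0, 4).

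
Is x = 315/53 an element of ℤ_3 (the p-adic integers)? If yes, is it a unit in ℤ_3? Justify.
x ∈ ℤ_3 but not a unit; v_3(x) = 2 > 0

ℤ_3 = {x ∈ ℚ_3 : v_3(x) ≥ 0} and ℤ_3^× = {x ∈ ℤ_3 : v_3(x) = 0}. Here v_3(315/53) = v_3(num) − v_3(den) = 2; compare against these criteria.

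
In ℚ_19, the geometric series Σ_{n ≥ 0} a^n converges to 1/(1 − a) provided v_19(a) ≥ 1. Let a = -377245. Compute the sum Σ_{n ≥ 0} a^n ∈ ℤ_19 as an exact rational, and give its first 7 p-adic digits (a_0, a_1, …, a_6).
Σ a^n = 1/(1 − a) = 1/377246;  first 7 digits = (1, 0, 0, 2, 16, 18, 3)

v_19(a) = 3 ≥ 1, so the series converges in ℤ_19 to 1/(1 − a) = 1/(1 − (-377245)) = 1/377246. Expand this rational in ℤ_19: compute digits iteratively via d_i = x_i mod 19, x_{i+1} = (x_i − d_i)/19. The first 7 digits are (1, 0, 0, 2, 16, 18, 3).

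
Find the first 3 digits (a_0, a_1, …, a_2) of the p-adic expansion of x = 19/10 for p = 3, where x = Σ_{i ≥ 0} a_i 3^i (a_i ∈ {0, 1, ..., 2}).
(a_0, …, a_2) = (1, 0, 1)

v_3(19/10) = 0 (numerator and denominator both coprime to 3), so x ∈ ℤ_3^×. Compute digits iteratively via a_i = x_i mod 3, x_{i+1} = (x_i − a_i)/3, with x_0 = x:
  x_0 = 19/10;  a_0 = 1;  x_1 = (x_0 − 1)/3 = 3/10
  x_1 = 3/10;  a_1 = 0;  x_2 = (x_1 − 0)/3 = 1/10
  x_2 = 1/10;  a_2 = 1;  x_3 = (x_2 − 1)/3 = -3/10
Digits: (1, 0, 1).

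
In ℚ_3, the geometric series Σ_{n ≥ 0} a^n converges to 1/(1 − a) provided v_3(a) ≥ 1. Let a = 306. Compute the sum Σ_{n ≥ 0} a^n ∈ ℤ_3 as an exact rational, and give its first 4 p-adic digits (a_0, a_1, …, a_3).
Σ a^n = 1/(1 − a) = -1/305;  first 4 digits = (1, 0, 1, 2)

v_3(a) = 2 ≥ 1, so the series converges in ℤ_3 to 1/(1 − a) = 1/(1 − 306) = -1/305. Expand this rational in ℤ_3: compute digits iteratively via d_i = x_i mod 3, x_{i+1} = (x_i − d_i)/3. The first 4 digits are (1, 0, 1, 2).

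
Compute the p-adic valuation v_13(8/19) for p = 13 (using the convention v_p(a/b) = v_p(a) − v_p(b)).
v_13(8/19) = 0

Factor powers of 13 from the numerator and denominator of the reduced fraction: 8 = 13^0 · 8 and 19 = 13^0 · 19. Apply v_p(a/b) = v_p(a) − v_p(b): v_13(8/19) = 0 − 0 = 0.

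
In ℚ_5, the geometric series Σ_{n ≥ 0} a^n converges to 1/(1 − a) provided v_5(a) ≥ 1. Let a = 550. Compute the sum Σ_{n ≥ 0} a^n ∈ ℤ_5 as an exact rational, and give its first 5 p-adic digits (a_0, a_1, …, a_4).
Σ a^n = 1/(1 − a) = -1/549;  first 5 digits = (1, 0, 2, 4, 4)

v_5(a) = 2 ≥ 1, so the series converges in ℤ_5 to 1/(1 − a) = 1/(1 − 550) = -1/549. Expand this rational in ℤ_5: compute digits iteratively via d_i = x_i mod 5, x_{i+1} = (x_i − d_i)/5. The first 5 digits are (1, 0, 2, 4, 4).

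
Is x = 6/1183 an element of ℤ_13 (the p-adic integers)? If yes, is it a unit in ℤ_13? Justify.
x ∉ ℤ_13 (v_13(x) = -2 < 0)

ℤ_13 = {x ∈ ℚ_13 : v_13(x) ≥ 0} and ℤ_13^× = {x ∈ ℤ_13 : v_13(x) = 0}. Here v_13(6/1183) = v_13(num) − v_13(den) = -2; compare against these criteria.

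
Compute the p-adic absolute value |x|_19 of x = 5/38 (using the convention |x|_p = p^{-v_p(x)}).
|5/38|_19 = 19

Step 1 — compute v_19(x) by factoring powers of 19 out of the numerator and denominator: v_19(5/38) = -1. Step 2 — apply |x|_p = p^{-v_p(x)} = 19^{1} = 19.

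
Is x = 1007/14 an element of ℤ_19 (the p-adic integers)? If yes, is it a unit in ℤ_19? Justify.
x ∈ ℤ_19 but not a unit; v_19(x) = 1 > 0

ℤ_19 = {x ∈ ℚ_19 : v_19(x) ≥ 0} and ℤ_19^× = {x ∈ ℤ_19 : v_19(x) = 0}. Here v_19(1007/14) = v_19(num) − v_19(den) = 1; compare against these criteria.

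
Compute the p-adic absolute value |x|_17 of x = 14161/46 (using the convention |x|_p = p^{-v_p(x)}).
|14161/46|_17 = 1/289

Step 1 — compute v_17(x) by factoring powers of 17 out of the numerator and denominator: v_17(14161/46) = 2. Step 2 — apply |x|_p = p^{-v_p(x)} = 17^{-2} = 1/289.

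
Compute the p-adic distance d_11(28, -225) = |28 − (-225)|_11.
d_11(28, -225) = 1/11

Step 1 — x − y = 28 − (-225) = 253. Step 2 — v_11(253) = 1 (factor: 253 = (11^1 · 23); the sign does not affect v_p). Step 3 — |x − y|_11 = 11^{-1} = 1/11.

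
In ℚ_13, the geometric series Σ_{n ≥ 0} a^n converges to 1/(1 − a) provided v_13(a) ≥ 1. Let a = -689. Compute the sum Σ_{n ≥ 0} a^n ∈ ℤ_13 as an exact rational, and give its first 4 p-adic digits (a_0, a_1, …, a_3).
Σ a^n = 1/(1 − a) = 1/690;  first 4 digits = (1, 12, 9, 6)

v_13(a) = 1 ≥ 1, so the series converges in ℤ_13 to 1/(1 − a) = 1/(1 − (-689)) = 1/690. Expand this rational in ℤ_13: compute digits iteratively via d_i = x_i mod 13, x_{i+1} = (x_i − d_i)/13. The first 4 digits are (1, 12, 9, 6).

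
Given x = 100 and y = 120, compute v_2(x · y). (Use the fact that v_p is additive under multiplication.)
v_2(12000) = 5

v_p(x) = 2 (factor: 100 = 2^2 · 25); v_p(y) = 3 (factor: 120 = 2^3 · 15). Additivity: v_p(xy) = v_p(x) + v_p(y) = 2 + 3 = 5. (Direct check: xy = 12000 = 2^5 · (375).)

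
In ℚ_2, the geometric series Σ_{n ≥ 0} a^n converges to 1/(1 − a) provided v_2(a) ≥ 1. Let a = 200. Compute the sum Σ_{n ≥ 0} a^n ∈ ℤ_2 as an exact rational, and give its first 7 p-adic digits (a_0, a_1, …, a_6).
Σ a^n = 1/(1 − a) = -1/199;  first 7 digits = (1, 0, 0, 1, 0, 0, 0)

v_2(a) = 3 ≥ 1, so the series converges in ℤ_2 to 1/(1 − a) = 1/(1 − 200) = -1/199. Expand this rational in ℤ_2: compute digits iteratively via d_i = x_i mod 2, x_{i+1} = (x_i − d_i)/2. The first 7 digits are (1, 0, 0, 1, 0, 0, 0).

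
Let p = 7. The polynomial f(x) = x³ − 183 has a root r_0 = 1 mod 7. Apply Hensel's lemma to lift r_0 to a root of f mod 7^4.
r_3 = 421 (mod 2401)

Hensel: r_{i+1} = r_i − f(r_i)/f′(r_i) mod 7^{i+2}, where f′(x) = 3x². Iterate:
  r_0 = 1 (mod 7)
  r_1 = 29 (mod 49)
  r_2 = 78 (mod 343)
  r_3 = 421 (mod 2401)
Final: r = 421 with f(r) ≡ 0 mod 7^4.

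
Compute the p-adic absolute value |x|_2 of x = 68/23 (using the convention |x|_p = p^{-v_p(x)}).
|68/23|_2 = 1/4

Step 1 — compute v_2(x) by factoring powers of 2 out of the numerator and denominator: v_2(68/23) = 2. Step 2 — apply |x|_p = p^{-v_p(x)} = 2^{-2} = 1/4.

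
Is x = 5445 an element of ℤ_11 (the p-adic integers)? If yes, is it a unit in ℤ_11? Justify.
x ∈ ℤ_11 but not a unit; v_11(x) = 2 > 0

ℤ_11 = {x ∈ ℚ_11 : v_11(x) ≥ 0} and ℤ_11^× = {x ∈ ℤ_11 : v_11(x) = 0}. Here v_11(5445) = v_11(num) − v_11(den) = 2; compare against these criteria.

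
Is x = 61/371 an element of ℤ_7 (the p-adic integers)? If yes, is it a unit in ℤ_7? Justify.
x ∉ ℤ_7 (v_7(x) = -1 < 0)

ℤ_7 = {x ∈ ℚ_7 : v_7(x) ≥ 0} and ℤ_7^× = {x ∈ ℤ_7 : v_7(x) = 0}. Here v_7(61/371) = v_7(num) − v_7(den) = -1; compare against these criteria.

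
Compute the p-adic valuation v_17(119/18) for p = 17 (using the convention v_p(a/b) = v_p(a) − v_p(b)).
v_17(119/18) = 1

Factor powers of 17 from the numerator and denominator of the reduced fraction: 119 = 17^1 · 7 and 18 = 17^0 · 18. Apply v_p(a/b) = v_p(a) − v_p(b): v_17(119/18) = 1 − 0 = 1.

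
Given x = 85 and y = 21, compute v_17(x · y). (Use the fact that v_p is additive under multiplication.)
v_17(1785) = 1

v_p(x) = 1 (factor: 85 = 17^1 · 5); v_p(y) = 0 (factor: 21 = 17^0 · 21). Additivity: v_p(xy) = v_p(x) + v_p(y) = 1 + 0 = 1. (Direct check: xy = 1785 = 17^1 · (105).)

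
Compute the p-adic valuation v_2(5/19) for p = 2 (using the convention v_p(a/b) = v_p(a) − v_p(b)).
v_2(5/19) = 0

Factor powers of 2 from the numerator and denominator of the reduced fraction: 5 = 2^0 · 5 and 19 = 2^0 · 19. Apply v_p(a/b) = v_p(a) − v_p(b): v_2(5/19) = 0 − 0 = 0.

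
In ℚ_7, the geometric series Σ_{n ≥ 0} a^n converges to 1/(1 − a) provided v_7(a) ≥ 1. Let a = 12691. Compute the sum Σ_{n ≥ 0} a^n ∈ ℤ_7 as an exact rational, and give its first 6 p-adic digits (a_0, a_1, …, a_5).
Σ a^n = 1/(1 − a) = -1/12690;  first 6 digits = (1, 0, 0, 2, 5, 0)

v_7(a) = 3 ≥ 1, so the series converges in ℤ_7 to 1/(1 − a) = 1/(1 − 12691) = -1/12690. Expand this rational in ℤ_7: compute digits iteratively via d_i = x_i mod 7, x_{i+1} = (x_i − d_i)/7. The first 6 digits are (1, 0, 0, 2, 5, 0).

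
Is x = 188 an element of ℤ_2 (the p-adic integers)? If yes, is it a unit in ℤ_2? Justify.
x ∈ ℤ_2 but not a unit; v_2(x) = 2 > 0

ℤ_2 = {x ∈ ℚ_2 : v_2(x) ≥ 0} and ℤ_2^× = {x ∈ ℤ_2 : v_2(x) = 0}. Here v_2(188) = v_2(num) − v_2(den) = 2; compare against these criteria.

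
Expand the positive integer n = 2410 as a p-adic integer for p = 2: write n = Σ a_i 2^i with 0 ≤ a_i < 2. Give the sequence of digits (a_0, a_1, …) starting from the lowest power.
(a_0, a_1, …) = (0, 1, 0, 1, 0, 1, 1, 0, 1, 0, 0, 1)

Repeated division by 2 gives the digits low-to-high: 2410 = 1·2^1 + 1·2^3 + 1·2^5 + 1·2^6 + 1·2^8 + 1·2^11. Digit sequence: (0, 1, 0, 1, 0, 1, 1, 0, 1, 0, 0, 1).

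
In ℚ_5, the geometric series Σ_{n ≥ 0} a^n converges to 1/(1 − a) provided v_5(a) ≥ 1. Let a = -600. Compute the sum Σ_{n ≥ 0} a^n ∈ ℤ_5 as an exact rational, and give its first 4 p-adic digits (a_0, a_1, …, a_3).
Σ a^n = 1/(1 − a) = 1/601;  first 4 digits = (1, 0, 1, 0)

v_5(a) = 2 ≥ 1, so the series converges in ℤ_5 to 1/(1 − a) = 1/(1 − (-600)) = 1/601. Expand this rational in ℤ_5: compute digits iteratively via d_i = x_i mod 5, x_{i+1} = (x_i − d_i)/5. The first 4 digits are (1, 0, 1, 0).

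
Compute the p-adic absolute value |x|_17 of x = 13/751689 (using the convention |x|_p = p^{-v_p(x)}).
|13/751689|_17 = 83521

Step 1 — compute v_17(x) by factoring powers of 17 out of the numerator and denominator: v_17(13/751689) = -4. Step 2 — apply |x|_p = p^{-v_p(x)} = 17^{4} = 83521.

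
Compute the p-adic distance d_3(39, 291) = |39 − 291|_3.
d_3(39, 291) = 1/9

Step 1 — x − y = 39 − 291 = -252. Step 2 — v_3(-252) = 2 (factor: -252 = −(3^2 · 28); the sign does not affect v_p). Step 3 — |x − y|_3 = 3^{-2} = 1/9.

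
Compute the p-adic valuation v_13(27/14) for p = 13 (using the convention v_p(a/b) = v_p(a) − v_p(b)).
v_13(27/14) = 0

Factor powers of 13 from the numerator and denominator of the reduced fraction: 27 = 13^0 · 27 and 14 = 13^0 · 14. Apply v_p(a/b) = v_p(a) − v_p(b): v_13(27/14) = 0 − 0 = 0.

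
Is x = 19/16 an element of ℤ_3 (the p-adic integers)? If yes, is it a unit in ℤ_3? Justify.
x ∈ ℤ_3^× (unit); v_3(x) = 0

ℤ_3 = {x ∈ ℚ_3 : v_3(x) ≥ 0} and ℤ_3^× = {x ∈ ℤ_3 : v_3(x) = 0}. Here v_3(19/16) = v_3(num) − v_3(den) = 0; compare against these criteria.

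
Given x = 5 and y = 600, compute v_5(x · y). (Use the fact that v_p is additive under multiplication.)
v_5(3000) = 3

v_p(x) = 1 (factor: 5 = 5^1 · 1); v_p(y) = 2 (factor: 600 = 5^2 · 24). Additivity: v_p(xy) = v_p(x) + v_p(y) = 1 + 2 = 3. (Direct check: xy = 3000 = 5^3 · (24).)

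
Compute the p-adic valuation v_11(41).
v_11(41) = 0

v_11(n) is the largest exponent k such that 11^k divides n. Factor out: 41 = 11^0 · 41. (Sign doesn't affect v_p.) So v_11(41) = 0.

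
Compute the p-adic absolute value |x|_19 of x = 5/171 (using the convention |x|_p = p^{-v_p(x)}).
|5/171|_19 = 19

Step 1 — compute v_19(x) by factoring powers of 19 out of the numerator and denominator: v_19(5/171) = -1. Step 2 — apply |x|_p = p^{-v_p(x)} = 19^{1} = 19.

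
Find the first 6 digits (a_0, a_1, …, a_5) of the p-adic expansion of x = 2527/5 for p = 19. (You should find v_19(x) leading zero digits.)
(a_0, …, a_5) = (0, 0, 9, 11, 7, 11)

v_19(2527/5) = 2, so a_0 = ... = a_1 = 0. Factor out: x = 19^2 · u with u = 7/5 a unit in ℤ_19. Expand u iteratively via a_{v+i} = u_i mod 19, u_{i+1} = (u_i − a_{v+i})/19:
  u_0 = 7/5;  a_2 = 9;  u_1 = (u_0 − 9)/19 = -2/5
  u_1 = -2/5;  a_3 = 11;  u_2 = (u_1 − 11)/19 = -3/5
  u_2 = -3/5;  a_4 = 7;  u_3 = (u_2 − 7)/19 = -2/5
  u_3 = -2/5;  a_5 = 11;  u_4 = (u_3 − 11)/19 = -3/5
Digits: (0, 0, 9, 11, 7, 11).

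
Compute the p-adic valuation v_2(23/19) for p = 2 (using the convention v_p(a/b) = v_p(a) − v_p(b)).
v_2(23/19) = 0

Factor powers of 2 from the numerator and denominator of the reduced fraction: 23 = 2^0 · 23 and 19 = 2^0 · 19. Apply v_p(a/b) = v_p(a) − v_p(b): v_2(23/19) = 0 − 0 = 0.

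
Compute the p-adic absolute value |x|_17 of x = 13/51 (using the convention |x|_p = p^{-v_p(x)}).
|13/51|_17 = 17

Step 1 — compute v_17(x) by factoring powers of 17 out of the numerator and denominator: v_17(13/51) = -1. Step 2 — apply |x|_p = p^{-v_p(x)} = 17^{1} = 17.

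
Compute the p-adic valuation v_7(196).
v_7(196) = 2

v_7(n) is the largest exponent k such that 7^k divides n. Factor out: 196 = 7^2 · 4. (Sign doesn't affect v_p.) So v_7(196) = 2.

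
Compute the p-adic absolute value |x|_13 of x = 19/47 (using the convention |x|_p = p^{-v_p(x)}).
|19/47|_13 = 1

Step 1 — compute v_13(x) by factoring powers of 13 out of the numerator and denominator: v_13(19/47) = 0. Step 2 — apply |x|_p = p^{-v_p(x)} = 13^{0} = 1.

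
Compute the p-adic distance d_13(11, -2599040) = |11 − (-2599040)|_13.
d_13(11, -2599040) = 1/371293

Step 1 — x − y = 11 − (-2599040) = 2599051. Step 2 — v_13(2599051) = 5 (factor: 2599051 = (13^5 · 7); the sign does not affect v_p). Step 3 — |x − y|_13 = 13^{-5} = 1/371293.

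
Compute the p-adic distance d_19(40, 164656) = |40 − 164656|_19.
d_19(40, 164656) = 1/6859

Step 1 — x − y = 40 − 164656 = -164616. Step 2 — v_19(-164616) = 3 (factor: -164616 = −(19^3 · 24); the sign does not affect v_p). Step 3 — |x − y|_19 = 19^{-3} = 1/6859.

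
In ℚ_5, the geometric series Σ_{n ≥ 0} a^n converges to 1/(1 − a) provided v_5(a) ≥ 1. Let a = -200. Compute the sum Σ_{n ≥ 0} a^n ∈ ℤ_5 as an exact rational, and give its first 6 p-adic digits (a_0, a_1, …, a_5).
Σ a^n = 1/(1 − a) = 1/201;  first 6 digits = (1, 0, 2, 3, 3, 2)

v_5(a) = 2 ≥ 1, so the series converges in ℤ_5 to 1/(1 − a) = 1/(1 − (-200)) = 1/201. Expand this rational in ℤ_5: compute digits iteratively via d_i = x_i mod 5, x_{i+1} = (x_i − d_i)/5. The first 6 digits are (1, 0, 2, 3, 3, 2).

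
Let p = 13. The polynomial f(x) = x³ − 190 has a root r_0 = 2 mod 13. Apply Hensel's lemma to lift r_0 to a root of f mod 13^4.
r_3 = 16044 (mod 28561)

Hensel: r_{i+1} = r_i − f(r_i)/f′(r_i) mod 13^{i+2}, where f′(x) = 3x². Iterate:
  r_0 = 2 (mod 13)
  r_1 = 158 (mod 169)
  r_2 = 665 (mod 2197)
  r_3 = 16044 (mod 28561)
Final: r = 16044 with f(r) ≡ 0 mod 13^4.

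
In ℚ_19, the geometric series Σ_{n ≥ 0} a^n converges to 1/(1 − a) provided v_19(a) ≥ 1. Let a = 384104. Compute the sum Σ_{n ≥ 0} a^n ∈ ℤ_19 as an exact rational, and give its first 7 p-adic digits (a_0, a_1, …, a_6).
Σ a^n = 1/(1 − a) = -1/384103;  first 7 digits = (1, 0, 0, 18, 2, 0, 1)

v_19(a) = 3 ≥ 1, so the series converges in ℤ_19 to 1/(1 − a) = 1/(1 − 384104) = -1/384103. Expand this rational in ℤ_19: compute digits iteratively via d_i = x_i mod 19, x_{i+1} = (x_i − d_i)/19. The first 7 digits are (1, 0, 0, 18, 2, 0, 1).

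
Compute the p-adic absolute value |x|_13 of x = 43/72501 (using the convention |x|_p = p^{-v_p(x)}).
|43/72501|_13 = 2197

Step 1 — compute v_13(x) by factoring powers of 13 out of the numerator and denominator: v_13(43/72501) = -3. Step 2 — apply |x|_p = p^{-v_p(x)} = 13^{3} = 2197.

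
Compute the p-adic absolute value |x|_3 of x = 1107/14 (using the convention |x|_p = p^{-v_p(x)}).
|1107/14|_3 = 1/27

Step 1 — compute v_3(x) by factoring powers of 3 out of the numerator and denominator: v_3(1107/14) = 3. Step 2 — apply |x|_p = p^{-v_p(x)} = 3^{-3} = 1/27.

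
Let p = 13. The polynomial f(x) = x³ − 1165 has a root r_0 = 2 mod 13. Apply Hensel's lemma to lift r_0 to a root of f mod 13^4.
r_3 = 7633 (mod 28561)

Hensel: r_{i+1} = r_i − f(r_i)/f′(r_i) mod 13^{i+2}, where f′(x) = 3x². Iterate:
  r_0 = 2 (mod 13)
  r_1 = 28 (mod 169)
  r_2 = 1042 (mod 2197)
  r_3 = 7633 (mod 28561)
Final: r = 7633 with f(r) ≡ 0 mod 13^4.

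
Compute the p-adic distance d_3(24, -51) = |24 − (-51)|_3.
d_3(24, -51) = 1/3

Step 1 — x − y = 24 − (-51) = 75. Step 2 — v_3(75) = 1 (factor: 75 = (3^1 · 25); the sign does not affect v_p). Step 3 — |x − y|_3 = 3^{-1} = 1/3.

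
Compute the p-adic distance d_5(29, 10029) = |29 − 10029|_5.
d_5(29, 10029) = 1/625

Step 1 — x − y = 29 − 10029 = -10000. Step 2 — v_5(-10000) = 4 (factor: -10000 = −(5^4 · 16); the sign does not affect v_p). Step 3 — |x − y|_5 = 5^{-4} = 1/625.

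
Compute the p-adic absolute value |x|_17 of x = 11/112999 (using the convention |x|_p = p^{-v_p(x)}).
|11/112999|_17 = 4913

Step 1 — compute v_17(x) by factoring powers of 17 out of the numerator and denominator: v_17(11/112999) = -3. Step 2 — apply |x|_p = p^{-v_p(x)} = 17^{3} = 4913.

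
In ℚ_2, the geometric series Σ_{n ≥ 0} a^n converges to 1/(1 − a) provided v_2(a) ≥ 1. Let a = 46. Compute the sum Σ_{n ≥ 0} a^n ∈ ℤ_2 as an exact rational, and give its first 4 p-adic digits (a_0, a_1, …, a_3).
Σ a^n = 1/(1 − a) = -1/45;  first 4 digits = (1, 1, 0, 1)

v_2(a) = 1 ≥ 1, so the series converges in ℤ_2 to 1/(1 − a) = 1/(1 − 46) = -1/45. Expand this rational in ℤ_2: compute digits iteratively via d_i = x_i mod 2, x_{i+1} = (x_i − d_i)/2. The first 4 digits are (1, 1, 0, 1).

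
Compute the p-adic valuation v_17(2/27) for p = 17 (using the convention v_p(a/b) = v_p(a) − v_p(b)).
v_17(2/27) = 0

Factor powers of 17 from the numerator and denominator of the reduced fraction: 2 = 17^0 · 2 and 27 = 17^0 · 27. Apply v_p(a/b) = v_p(a) − v_p(b): v_17(2/27) = 0 − 0 = 0.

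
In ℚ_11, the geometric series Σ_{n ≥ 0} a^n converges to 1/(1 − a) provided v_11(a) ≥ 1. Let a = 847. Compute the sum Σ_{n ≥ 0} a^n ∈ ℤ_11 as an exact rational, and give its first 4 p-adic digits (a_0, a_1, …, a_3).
Σ a^n = 1/(1 − a) = -1/846;  first 4 digits = (1, 0, 7, 0)

v_11(a) = 2 ≥ 1, so the series converges in ℤ_11 to 1/(1 − a) = 1/(1 − 847) = -1/846. Expand this rational in ℤ_11: compute digits iteratively via d_i = x_i mod 11, x_{i+1} = (x_i − d_i)/11. The first 4 digits are (1, 0, 7, 0).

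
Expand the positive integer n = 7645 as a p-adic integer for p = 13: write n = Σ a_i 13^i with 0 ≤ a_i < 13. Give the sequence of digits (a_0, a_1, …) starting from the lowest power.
(a_0, a_1, …) = (1, 3, 6, 3)

Repeated division by 13 gives the digits low-to-high: 7645 = 1 + 3·13^1 + 6·13^2 + 3·13^3. Digit sequence: (1, 3, 6, 3).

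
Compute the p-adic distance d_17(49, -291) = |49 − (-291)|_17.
d_17(49, -291) = 1/17

Step 1 — x − y = 49 − (-291) = 340. Step 2 — v_17(340) = 1 (factor: 340 = (17^1 · 20); the sign does not affect v_p). Step 3 — |x − y|_17 = 17^{-1} = 1/17.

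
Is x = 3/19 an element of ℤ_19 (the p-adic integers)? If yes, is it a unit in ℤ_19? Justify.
x ∉ ℤ_19 (v_19(x) = -1 < 0)

ℤ_19 = {x ∈ ℚ_19 : v_19(x) ≥ 0} and ℤ_19^× = {x ∈ ℤ_19 : v_19(x) = 0}. Here v_19(3/19) = v_19(num) − v_19(den) = -1; compare against these criteria.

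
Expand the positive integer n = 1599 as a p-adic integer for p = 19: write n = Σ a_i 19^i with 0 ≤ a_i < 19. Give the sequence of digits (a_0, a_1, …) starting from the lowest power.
(a_0, a_1, …) = (3, 8, 4)

Repeated division by 19 gives the digits low-to-high: 1599 = 3 + 8·19^1 + 4·19^2. Digit sequence: (3, 8, 4).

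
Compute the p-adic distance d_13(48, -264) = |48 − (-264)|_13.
d_13(48, -264) = 1/13

Step 1 — x − y = 48 − (-264) = 312. Step 2 — v_13(312) = 1 (factor: 312 = (13^1 · 24); the sign does not affect v_p). Step 3 — |x − y|_13 = 13^{-1} = 1/13.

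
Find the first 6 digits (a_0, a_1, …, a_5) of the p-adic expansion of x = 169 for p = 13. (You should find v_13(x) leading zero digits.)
(a_0, …, a_5) = (0, 0, 1, 0, 0, 0)

v_13(169) = 2, so a_0 = ... = a_1 = 0. Factor out: x = 13^2 · u with u = 1 a unit in ℤ_13. Expand u iteratively via a_{v+i} = u_i mod 13, u_{i+1} = (u_i − a_{v+i})/13:
  u_0 = 1;  a_2 = 1;  u_1 = (u_0 − 1)/13 = 0
  u_1 = 0;  a_3 = 0;  u_2 = (u_1 − 0)/13 = 0
  u_2 = 0;  a_4 = 0;  u_3 = (u_2 − 0)/13 = 0
  u_3 = 0;  a_5 = 0;  u_4 = (u_3 − 0)/13 = 0
Digits: (0, 0, 1, 0, 0, 0).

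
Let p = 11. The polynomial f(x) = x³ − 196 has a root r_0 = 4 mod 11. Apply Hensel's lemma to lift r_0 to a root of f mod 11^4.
r_3 = 3062 (mod 14641)

Hensel: r_{i+1} = r_i − f(r_i)/f′(r_i) mod 11^{i+2}, where f′(x) = 3x². Iterate:
  r_0 = 4 (mod 11)
  r_1 = 37 (mod 121)
  r_2 = 400 (mod 1331)
  r_3 = 3062 (mod 14641)
Final: r = 3062 with f(r) ≡ 0 mod 11^4.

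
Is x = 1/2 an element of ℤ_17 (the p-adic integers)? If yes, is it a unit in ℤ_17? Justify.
x ∈ ℤ_17^× (unit); v_17(x) = 0

ℤ_17 = {x ∈ ℚ_17 : v_17(x) ≥ 0} and ℤ_17^× = {x ∈ ℤ_17 : v_17(x) = 0}. Here v_17(1/2) = v_17(num) − v_17(den) = 0; compare against these criteria.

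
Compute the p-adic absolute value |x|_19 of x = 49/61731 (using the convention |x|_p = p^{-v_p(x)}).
|49/61731|_19 = 6859

Step 1 — compute v_19(x) by factoring powers of 19 out of the numerator and denominator: v_19(49/61731) = -3. Step 2 — apply |x|_p = p^{-v_p(x)} = 19^{3} = 6859.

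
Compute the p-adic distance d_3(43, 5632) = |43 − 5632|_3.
d_3(43, 5632) = 1/243

Step 1 — x − y = 43 − 5632 = -5589. Step 2 — v_3(-5589) = 5 (factor: -5589 = −(3^5 · 23); the sign does not affect v_p). Step 3 — |x − y|_3 = 3^{-5} = 1/243.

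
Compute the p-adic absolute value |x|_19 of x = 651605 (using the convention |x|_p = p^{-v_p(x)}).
|651605|_19 = 1/130321

Step 1 — compute v_19(x) by factoring powers of 19 out of the numerator and denominator: v_19(651605) = 4. Step 2 — apply |x|_p = p^{-v_p(x)} = 19^{-4} = 1/130321.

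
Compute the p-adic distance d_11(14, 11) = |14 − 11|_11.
d_11(14, 11) = 1

Step 1 — x − y = 14 − 11 = 3. Step 2 — v_11(3) = 0 (factor: 3 = (11^0 · 3); the sign does not affect v_p). Step 3 — |x − y|_11 = 11^{0} = 1.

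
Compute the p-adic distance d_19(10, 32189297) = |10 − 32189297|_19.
d_19(10, 32189297) = 1/2476099

Step 1 — x − y = 10 − 32189297 = -32189287. Step 2 — v_19(-32189287) = 5 (factor: -32189287 = −(19^5 · 13); the sign does not affect v_p). Step 3 — |x − y|_19 = 19^{-5} = 1/2476099.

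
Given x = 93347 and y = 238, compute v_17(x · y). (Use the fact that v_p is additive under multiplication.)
v_17(22216586) = 4

v_p(x) = 3 (factor: 93347 = 17^3 · 19); v_p(y) = 1 (factor: 238 = 17^1 · 14). Additivity: v_p(xy) = v_p(x) + v_p(y) = 3 + 1 = 4. (Direct check: xy = 22216586 = 17^4 · (266).)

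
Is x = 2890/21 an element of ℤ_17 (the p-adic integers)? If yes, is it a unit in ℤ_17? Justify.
x ∈ ℤ_17 but not a unit; v_17(x) = 2 > 0

ℤ_17 = {x ∈ ℚ_17 : v_17(x) ≥ 0} and ℤ_17^× = {x ∈ ℤ_17 : v_17(x) = 0}. Here v_17(2890/21) = v_17(num) − v_17(den) = 2; compare against these criteria.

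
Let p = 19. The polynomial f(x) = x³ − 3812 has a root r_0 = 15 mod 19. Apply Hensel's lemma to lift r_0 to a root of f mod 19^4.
r_3 = 7387 (mod 130321)

Hensel: r_{i+1} = r_i − f(r_i)/f′(r_i) mod 19^{i+2}, where f′(x) = 3x². Iterate:
  r_0 = 15 (mod 19)
  r_1 = 167 (mod 361)
  r_2 = 528 (mod 6859)
  r_3 = 7387 (mod 130321)
Final: r = 7387 with f(r) ≡ 0 mod 19^4.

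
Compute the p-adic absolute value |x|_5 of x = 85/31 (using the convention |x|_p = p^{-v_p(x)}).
|85/31|_5 = 1/5

Step 1 — compute v_5(x) by factoring powers of 5 out of the numerator and denominator: v_5(85/31) = 1. Step 2 — apply |x|_p = p^{-v_p(x)} = 5^{-1} = 1/5.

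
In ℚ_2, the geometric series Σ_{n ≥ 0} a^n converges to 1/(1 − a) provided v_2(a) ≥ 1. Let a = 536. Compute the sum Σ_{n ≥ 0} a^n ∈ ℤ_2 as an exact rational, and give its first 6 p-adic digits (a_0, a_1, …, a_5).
Σ a^n = 1/(1 − a) = -1/535;  first 6 digits = (1, 0, 0, 1, 1, 0)

v_2(a) = 3 ≥ 1, so the series converges in ℤ_2 to 1/(1 − a) = 1/(1 − 536) = -1/535. Expand this rational in ℤ_2: compute digits iteratively via d_i = x_i mod 2, x_{i+1} = (x_i − d_i)/2. The first 6 digits are (1, 0, 0, 1, 1, 0).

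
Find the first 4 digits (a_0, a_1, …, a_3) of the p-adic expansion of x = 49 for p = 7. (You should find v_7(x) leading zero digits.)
(a_0, …, a_3) = (0, 0, 1, 0)

v_7(49) = 2, so a_0 = ... = a_1 = 0. Factor out: x = 7^2 · u with u = 1 a unit in ℤ_7. Expand u iteratively via a_{v+i} = u_i mod 7, u_{i+1} = (u_i − a_{v+i})/7:
  u_0 = 1;  a_2 = 1;  u_1 = (u_0 − 1)/7 = 0
  u_1 = 0;  a_3 = 0;  u_2 = (u_1 − 0)/7 = 0
Digits: (0, 0, 1, 0).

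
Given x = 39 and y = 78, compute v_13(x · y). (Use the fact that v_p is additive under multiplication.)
v_13(3042) = 2

v_p(x) = 1 (factor: 39 = 13^1 · 3); v_p(y) = 1 (factor: 78 = 13^1 · 6). Additivity: v_p(xy) = v_p(x) + v_p(y) = 1 + 1 = 2. (Direct check: xy = 3042 = 13^2 · (18).)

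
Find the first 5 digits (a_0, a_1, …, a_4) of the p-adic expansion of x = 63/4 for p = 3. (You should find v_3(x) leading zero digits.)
(a_0, …, a_4) = (0, 0, 1, 1, 2)

v_3(63/4) = 2, so a_0 = ... = a_1 = 0. Factor out: x = 3^2 · u with u = 7/4 a unit in ℤ_3. Expand u iteratively via a_{v+i} = u_i mod 3, u_{i+1} = (u_i − a_{v+i})/3:
  u_0 = 7/4;  a_2 = 1;  u_1 = (u_0 − 1)/3 = 1/4
  u_1 = 1/4;  a_3 = 1;  u_2 = (u_1 − 1)/3 = -1/4
  u_2 = -1/4;  a_4 = 2;  u_3 = (u_2 − 2)/3 = -3/4
Digits: (0, 0, 1, 1, 2).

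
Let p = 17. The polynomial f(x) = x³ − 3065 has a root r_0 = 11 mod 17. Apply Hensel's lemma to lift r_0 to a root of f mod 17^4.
r_3 = 24865 (mod 83521)

Hensel: r_{i+1} = r_i − f(r_i)/f′(r_i) mod 17^{i+2}, where f′(x) = 3x². Iterate:
  r_0 = 11 (mod 17)
  r_1 = 11 (mod 289)
  r_2 = 300 (mod 4913)
  r_3 = 24865 (mod 83521)
Final: r = 24865 with f(r) ≡ 0 mod 17^4.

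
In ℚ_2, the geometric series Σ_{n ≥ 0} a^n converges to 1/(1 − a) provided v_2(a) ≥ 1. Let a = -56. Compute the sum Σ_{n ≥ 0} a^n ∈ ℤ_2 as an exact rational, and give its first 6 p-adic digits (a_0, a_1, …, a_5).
Σ a^n = 1/(1 − a) = 1/57;  first 6 digits = (1, 0, 0, 1, 0, 0)

v_2(a) = 3 ≥ 1, so the series converges in ℤ_2 to 1/(1 − a) = 1/(1 − (-56)) = 1/57. Expand this rational in ℤ_2: compute digits iteratively via d_i = x_i mod 2, x_{i+1} = (x_i − d_i)/2. The first 6 digits are (1, 0, 0, 1, 0, 0).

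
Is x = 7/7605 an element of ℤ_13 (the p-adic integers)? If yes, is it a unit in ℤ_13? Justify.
x ∉ ℤ_13 (v_13(x) = -2 < 0)

ℤ_13 = {x ∈ ℚ_13 : v_13(x) ≥ 0} and ℤ_13^× = {x ∈ ℤ_13 : v_13(x) = 0}. Here v_13(7/7605) = v_13(num) − v_13(den) = -2; compare against these criteria.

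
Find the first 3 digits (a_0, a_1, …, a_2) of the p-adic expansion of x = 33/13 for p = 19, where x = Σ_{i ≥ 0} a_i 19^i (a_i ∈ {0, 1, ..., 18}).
(a_0, …, a_2) = (4, 16, 5)

v_19(33/13) = 0 (numerator and denominator both coprime to 19), so x ∈ ℤ_19^×. Compute digits iteratively via a_i = x_i mod 19, x_{i+1} = (x_i − a_i)/19, with x_0 = x:
  x_0 = 33/13;  a_0 = 4;  x_1 = (x_0 − 4)/19 = -1/13
  x_1 = -1/13;  a_1 = 16;  x_2 = (x_1 − 16)/19 = -11/13
  x_2 = -11/13;  a_2 = 5;  x_3 = (x_2 − 5)/19 = -4/13
Digits: (4, 16, 5).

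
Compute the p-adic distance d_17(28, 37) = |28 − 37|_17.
d_17(28, 37) = 1

Step 1 — x − y = 28 − 37 = -9. Step 2 — v_17(-9) = 0 (factor: -9 = −(17^0 · 9); the sign does not affect v_p). Step 3 — |x − y|_17 = 17^{0} = 1.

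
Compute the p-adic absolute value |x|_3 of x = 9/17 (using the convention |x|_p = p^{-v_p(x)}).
|9/17|_3 = 1/9

Step 1 — compute v_3(x) by factoring powers of 3 out of the numerator and denominator: v_3(9/17) = 2. Step 2 — apply |x|_p = p^{-v_p(x)} = 3^{-2} = 1/9.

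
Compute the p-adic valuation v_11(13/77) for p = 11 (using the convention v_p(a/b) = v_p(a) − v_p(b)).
v_11(13/77) = -1

Factor powers of 11 from the numerator and denominator of the reduced fraction: 13 = 11^0 · 13 and 77 = 11^1 · 7. Apply v_p(a/b) = v_p(a) − v_p(b): v_11(13/77) = 0 − 1 = -1.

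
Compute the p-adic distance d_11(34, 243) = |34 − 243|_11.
d_11(34, 243) = 1/11

Step 1 — x − y = 34 − 243 = -209. Step 2 — v_11(-209) = 1 (factor: -209 = −(11^1 · 19); the sign does not affect v_p). Step 3 — |x − y|_11 = 11^{-1} = 1/11.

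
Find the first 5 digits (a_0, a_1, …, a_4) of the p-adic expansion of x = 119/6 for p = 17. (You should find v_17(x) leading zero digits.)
(a_0, …, a_4) = (0, 4, 14, 2, 14)

v_17(119/6) = 1, so a_0 = ... = a_0 = 0. Factor out: x = 17^1 · u with u = 7/6 a unit in ℤ_17. Expand u iteratively via a_{v+i} = u_i mod 17, u_{i+1} = (u_i − a_{v+i})/17:
  u_0 = 7/6;  a_1 = 4;  u_1 = (u_0 − 4)/17 = -1/6
  u_1 = -1/6;  a_2 = 14;  u_2 = (u_1 − 14)/17 = -5/6
  u_2 = -5/6;  a_3 = 2;  u_3 = (u_2 − 2)/17 = -1/6
  u_3 = -1/6;  a_4 = 14;  u_4 = (u_3 − 14)/17 = -5/6
Digits: (0, 4, 14, 2, 14).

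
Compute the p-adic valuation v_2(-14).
v_2(-14) = 1

v_2(n) is the largest exponent k such that 2^k divides n. Factor out: -14 = -2^1 · 7. (Sign doesn't affect v_p.) So v_2(-14) = 1.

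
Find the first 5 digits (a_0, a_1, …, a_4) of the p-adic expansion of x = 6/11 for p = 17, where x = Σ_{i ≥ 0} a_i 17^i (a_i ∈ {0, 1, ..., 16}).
(a_0, …, a_4) = (16, 13, 10, 4, 9)

v_17(6/11) = 0 (numerator and denominator both coprime to 17), so x ∈ ℤ_17^×. Compute digits iteratively via a_i = x_i mod 17, x_{i+1} = (x_i − a_i)/17, with x_0 = x:
  x_0 = 6/11;  a_0 = 16;  x_1 = (x_0 − 16)/17 = -10/11
  x_1 = -10/11;  a_1 = 13;  x_2 = (x_1 − 13)/17 = -9/11
  x_2 = -9/11;  a_2 = 10;  x_3 = (x_2 − 10)/17 = -7/11
  x_3 = -7/11;  a_3 = 4;  x_4 = (x_3 − 4)/17 = -3/11
  x_4 = -3/11;  a_4 = 9;  x_5 = (x_4 − 9)/17 = -6/11
Digits: (16, 13, 10, 4, 9).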